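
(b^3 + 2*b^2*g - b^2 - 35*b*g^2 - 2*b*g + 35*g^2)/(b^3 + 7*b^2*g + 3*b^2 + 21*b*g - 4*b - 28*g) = (b - 5*g)/(b + 4)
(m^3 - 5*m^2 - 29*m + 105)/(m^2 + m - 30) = (m^3 - 5*m^2 - 29*m + 105)/(m^2 + m - 30)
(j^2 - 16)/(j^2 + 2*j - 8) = (j - 4)/(j - 2)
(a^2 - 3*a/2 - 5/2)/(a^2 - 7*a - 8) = (a - 5/2)/(a - 8)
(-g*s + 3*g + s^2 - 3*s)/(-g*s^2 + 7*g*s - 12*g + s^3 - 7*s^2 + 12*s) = 1/(s - 4)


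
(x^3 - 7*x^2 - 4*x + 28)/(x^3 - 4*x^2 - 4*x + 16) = (x - 7)/(x - 4)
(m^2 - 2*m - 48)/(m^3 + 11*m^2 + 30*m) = (m - 8)/(m*(m + 5))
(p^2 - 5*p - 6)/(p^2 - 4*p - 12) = (p + 1)/(p + 2)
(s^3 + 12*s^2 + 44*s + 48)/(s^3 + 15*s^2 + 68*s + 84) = (s + 4)/(s + 7)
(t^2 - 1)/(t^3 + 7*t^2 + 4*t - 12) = (t + 1)/(t^2 + 8*t + 12)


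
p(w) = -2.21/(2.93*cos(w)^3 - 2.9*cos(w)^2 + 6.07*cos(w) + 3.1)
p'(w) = -2.21*(8.79*sin(w)*cos(w)^2 - 5.8*sin(w)*cos(w) + 6.07*sin(w))/(2.93*cos(w)^3 - 2.9*cos(w)^2 + 6.07*cos(w) + 3.1)^2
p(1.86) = -2.07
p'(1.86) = -15.76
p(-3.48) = 0.29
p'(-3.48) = -0.24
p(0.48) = -0.27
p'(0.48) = -0.12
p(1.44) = -0.57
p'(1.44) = -0.81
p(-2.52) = 0.41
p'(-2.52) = 0.75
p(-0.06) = -0.24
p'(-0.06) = 0.01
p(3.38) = 0.27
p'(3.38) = 0.15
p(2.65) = 0.34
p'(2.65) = -0.44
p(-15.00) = 0.49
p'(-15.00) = 1.12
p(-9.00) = 0.31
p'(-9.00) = 0.34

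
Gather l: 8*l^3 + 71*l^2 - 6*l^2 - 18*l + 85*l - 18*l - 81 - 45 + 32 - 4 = 8*l^3 + 65*l^2 + 49*l - 98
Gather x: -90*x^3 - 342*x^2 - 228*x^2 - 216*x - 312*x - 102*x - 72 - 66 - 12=-90*x^3 - 570*x^2 - 630*x - 150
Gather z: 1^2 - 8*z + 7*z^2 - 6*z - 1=7*z^2 - 14*z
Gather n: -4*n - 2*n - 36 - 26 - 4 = -6*n - 66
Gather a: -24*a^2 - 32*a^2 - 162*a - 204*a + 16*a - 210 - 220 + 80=-56*a^2 - 350*a - 350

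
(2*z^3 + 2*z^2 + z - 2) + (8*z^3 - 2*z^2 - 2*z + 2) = 10*z^3 - z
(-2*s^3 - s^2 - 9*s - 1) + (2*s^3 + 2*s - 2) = -s^2 - 7*s - 3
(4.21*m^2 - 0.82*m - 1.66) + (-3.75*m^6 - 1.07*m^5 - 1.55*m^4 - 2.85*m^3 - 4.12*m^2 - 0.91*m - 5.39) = -3.75*m^6 - 1.07*m^5 - 1.55*m^4 - 2.85*m^3 + 0.0899999999999999*m^2 - 1.73*m - 7.05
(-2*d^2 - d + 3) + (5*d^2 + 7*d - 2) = 3*d^2 + 6*d + 1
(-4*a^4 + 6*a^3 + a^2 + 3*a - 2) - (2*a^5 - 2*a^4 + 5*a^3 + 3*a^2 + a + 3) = -2*a^5 - 2*a^4 + a^3 - 2*a^2 + 2*a - 5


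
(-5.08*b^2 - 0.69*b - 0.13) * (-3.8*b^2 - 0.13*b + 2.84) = 19.304*b^4 + 3.2824*b^3 - 13.8435*b^2 - 1.9427*b - 0.3692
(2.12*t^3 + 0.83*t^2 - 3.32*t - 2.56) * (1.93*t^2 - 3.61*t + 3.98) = 4.0916*t^5 - 6.0513*t^4 - 0.966299999999999*t^3 + 10.3478*t^2 - 3.972*t - 10.1888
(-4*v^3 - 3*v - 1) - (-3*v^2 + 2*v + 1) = -4*v^3 + 3*v^2 - 5*v - 2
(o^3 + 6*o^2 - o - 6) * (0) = 0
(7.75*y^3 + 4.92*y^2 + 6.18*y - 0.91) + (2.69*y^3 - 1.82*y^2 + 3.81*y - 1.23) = 10.44*y^3 + 3.1*y^2 + 9.99*y - 2.14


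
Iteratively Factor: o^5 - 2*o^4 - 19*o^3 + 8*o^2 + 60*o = (o)*(o^4 - 2*o^3 - 19*o^2 + 8*o + 60) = o*(o - 5)*(o^3 + 3*o^2 - 4*o - 12) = o*(o - 5)*(o + 2)*(o^2 + o - 6) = o*(o - 5)*(o + 2)*(o + 3)*(o - 2)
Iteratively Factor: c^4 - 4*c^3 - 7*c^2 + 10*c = (c)*(c^3 - 4*c^2 - 7*c + 10) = c*(c - 5)*(c^2 + c - 2) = c*(c - 5)*(c + 2)*(c - 1)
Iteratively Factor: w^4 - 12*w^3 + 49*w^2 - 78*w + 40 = (w - 5)*(w^3 - 7*w^2 + 14*w - 8) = (w - 5)*(w - 4)*(w^2 - 3*w + 2) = (w - 5)*(w - 4)*(w - 2)*(w - 1)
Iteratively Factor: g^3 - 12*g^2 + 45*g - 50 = (g - 5)*(g^2 - 7*g + 10) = (g - 5)*(g - 2)*(g - 5)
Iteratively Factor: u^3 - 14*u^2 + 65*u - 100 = (u - 4)*(u^2 - 10*u + 25) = (u - 5)*(u - 4)*(u - 5)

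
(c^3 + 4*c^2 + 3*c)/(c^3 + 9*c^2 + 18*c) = (c + 1)/(c + 6)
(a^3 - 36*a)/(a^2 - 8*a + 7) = a*(a^2 - 36)/(a^2 - 8*a + 7)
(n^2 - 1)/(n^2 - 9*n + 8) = (n + 1)/(n - 8)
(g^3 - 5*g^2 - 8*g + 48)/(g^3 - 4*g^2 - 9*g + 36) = (g - 4)/(g - 3)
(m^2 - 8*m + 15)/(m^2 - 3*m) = (m - 5)/m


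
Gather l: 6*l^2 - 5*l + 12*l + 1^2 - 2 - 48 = 6*l^2 + 7*l - 49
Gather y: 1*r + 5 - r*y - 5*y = r + y*(-r - 5) + 5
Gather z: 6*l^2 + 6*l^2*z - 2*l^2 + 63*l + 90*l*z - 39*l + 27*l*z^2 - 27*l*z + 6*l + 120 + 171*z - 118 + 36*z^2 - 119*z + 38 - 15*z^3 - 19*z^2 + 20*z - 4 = 4*l^2 + 30*l - 15*z^3 + z^2*(27*l + 17) + z*(6*l^2 + 63*l + 72) + 36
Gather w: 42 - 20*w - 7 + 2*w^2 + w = 2*w^2 - 19*w + 35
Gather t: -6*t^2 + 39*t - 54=-6*t^2 + 39*t - 54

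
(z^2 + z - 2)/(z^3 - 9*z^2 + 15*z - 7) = (z + 2)/(z^2 - 8*z + 7)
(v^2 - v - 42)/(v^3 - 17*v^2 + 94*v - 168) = (v + 6)/(v^2 - 10*v + 24)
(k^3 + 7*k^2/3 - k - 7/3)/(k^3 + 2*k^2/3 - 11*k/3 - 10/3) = (3*k^2 + 4*k - 7)/(3*k^2 - k - 10)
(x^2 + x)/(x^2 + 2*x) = (x + 1)/(x + 2)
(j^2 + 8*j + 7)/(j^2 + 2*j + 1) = (j + 7)/(j + 1)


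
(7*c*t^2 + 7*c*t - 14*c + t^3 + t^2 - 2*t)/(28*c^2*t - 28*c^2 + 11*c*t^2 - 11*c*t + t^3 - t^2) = (t + 2)/(4*c + t)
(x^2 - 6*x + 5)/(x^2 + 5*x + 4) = (x^2 - 6*x + 5)/(x^2 + 5*x + 4)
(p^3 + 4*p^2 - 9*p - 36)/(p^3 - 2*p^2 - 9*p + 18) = (p + 4)/(p - 2)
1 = 1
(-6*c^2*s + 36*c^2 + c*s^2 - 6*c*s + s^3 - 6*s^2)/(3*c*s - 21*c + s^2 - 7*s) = (-2*c*s + 12*c + s^2 - 6*s)/(s - 7)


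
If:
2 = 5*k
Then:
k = 2/5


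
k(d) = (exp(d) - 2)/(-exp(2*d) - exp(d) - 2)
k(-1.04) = 0.66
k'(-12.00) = 0.00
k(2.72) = -0.05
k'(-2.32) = -0.10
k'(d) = (exp(d) - 2)*(2*exp(2*d) + exp(d))/(-exp(2*d) - exp(d) - 2)^2 + exp(d)/(-exp(2*d) - exp(d) - 2) = ((exp(d) - 2)*(2*exp(d) + 1) - exp(2*d) - exp(d) - 2)*exp(d)/(exp(2*d) + exp(d) + 2)^2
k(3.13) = -0.04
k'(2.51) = 0.04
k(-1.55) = 0.79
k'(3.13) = 0.03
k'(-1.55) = -0.20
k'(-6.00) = 0.00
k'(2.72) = 0.04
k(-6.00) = 1.00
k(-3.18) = 0.96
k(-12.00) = 1.00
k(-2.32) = 0.90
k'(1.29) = -0.05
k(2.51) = -0.06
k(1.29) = -0.09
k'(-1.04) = -0.30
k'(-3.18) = -0.04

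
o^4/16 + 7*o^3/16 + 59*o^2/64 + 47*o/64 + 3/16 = (o/4 + 1/4)*(o/4 + 1)*(o + 1/2)*(o + 3/2)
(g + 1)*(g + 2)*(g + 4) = g^3 + 7*g^2 + 14*g + 8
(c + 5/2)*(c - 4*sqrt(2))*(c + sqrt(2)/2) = c^3 - 7*sqrt(2)*c^2/2 + 5*c^2/2 - 35*sqrt(2)*c/4 - 4*c - 10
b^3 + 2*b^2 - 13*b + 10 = (b - 2)*(b - 1)*(b + 5)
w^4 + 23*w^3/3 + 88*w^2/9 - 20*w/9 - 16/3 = (w - 2/3)*(w + 1)*(w + 4/3)*(w + 6)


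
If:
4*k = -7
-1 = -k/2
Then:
No Solution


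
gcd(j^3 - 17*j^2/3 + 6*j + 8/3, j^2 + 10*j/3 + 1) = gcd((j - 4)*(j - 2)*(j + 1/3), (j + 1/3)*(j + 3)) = j + 1/3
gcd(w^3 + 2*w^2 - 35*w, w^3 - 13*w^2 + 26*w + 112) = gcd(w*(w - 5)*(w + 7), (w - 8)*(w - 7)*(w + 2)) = 1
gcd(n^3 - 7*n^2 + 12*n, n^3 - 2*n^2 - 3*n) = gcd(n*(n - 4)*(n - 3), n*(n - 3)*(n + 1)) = n^2 - 3*n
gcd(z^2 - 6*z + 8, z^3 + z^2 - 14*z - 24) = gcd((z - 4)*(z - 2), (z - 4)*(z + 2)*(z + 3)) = z - 4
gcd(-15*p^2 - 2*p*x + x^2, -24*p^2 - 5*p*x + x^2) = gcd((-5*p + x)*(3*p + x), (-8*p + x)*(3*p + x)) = 3*p + x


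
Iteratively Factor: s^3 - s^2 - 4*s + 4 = (s - 1)*(s^2 - 4) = (s - 1)*(s + 2)*(s - 2)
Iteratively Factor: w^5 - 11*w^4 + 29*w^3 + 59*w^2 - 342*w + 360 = (w - 2)*(w^4 - 9*w^3 + 11*w^2 + 81*w - 180) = (w - 3)*(w - 2)*(w^3 - 6*w^2 - 7*w + 60) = (w - 3)*(w - 2)*(w + 3)*(w^2 - 9*w + 20) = (w - 4)*(w - 3)*(w - 2)*(w + 3)*(w - 5)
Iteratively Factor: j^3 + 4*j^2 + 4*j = (j + 2)*(j^2 + 2*j) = (j + 2)^2*(j)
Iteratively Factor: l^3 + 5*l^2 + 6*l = (l + 2)*(l^2 + 3*l) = l*(l + 2)*(l + 3)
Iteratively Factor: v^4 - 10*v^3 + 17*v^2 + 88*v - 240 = (v - 4)*(v^3 - 6*v^2 - 7*v + 60) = (v - 4)^2*(v^2 - 2*v - 15) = (v - 5)*(v - 4)^2*(v + 3)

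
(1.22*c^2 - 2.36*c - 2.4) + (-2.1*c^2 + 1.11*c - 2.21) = -0.88*c^2 - 1.25*c - 4.61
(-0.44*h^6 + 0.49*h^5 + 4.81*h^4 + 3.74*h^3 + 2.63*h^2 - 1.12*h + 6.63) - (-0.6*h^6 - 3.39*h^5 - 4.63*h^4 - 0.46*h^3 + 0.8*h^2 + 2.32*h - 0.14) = 0.16*h^6 + 3.88*h^5 + 9.44*h^4 + 4.2*h^3 + 1.83*h^2 - 3.44*h + 6.77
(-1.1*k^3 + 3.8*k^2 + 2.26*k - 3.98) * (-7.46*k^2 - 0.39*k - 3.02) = 8.206*k^5 - 27.919*k^4 - 15.0196*k^3 + 17.3334*k^2 - 5.273*k + 12.0196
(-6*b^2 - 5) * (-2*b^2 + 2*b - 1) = 12*b^4 - 12*b^3 + 16*b^2 - 10*b + 5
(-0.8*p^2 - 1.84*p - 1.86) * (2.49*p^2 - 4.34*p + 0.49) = -1.992*p^4 - 1.1096*p^3 + 2.9622*p^2 + 7.1708*p - 0.9114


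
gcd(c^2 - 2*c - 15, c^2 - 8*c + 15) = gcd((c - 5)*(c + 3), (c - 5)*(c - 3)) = c - 5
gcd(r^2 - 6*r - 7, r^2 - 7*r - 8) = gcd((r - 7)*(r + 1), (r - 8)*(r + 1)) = r + 1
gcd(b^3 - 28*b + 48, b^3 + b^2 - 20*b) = b - 4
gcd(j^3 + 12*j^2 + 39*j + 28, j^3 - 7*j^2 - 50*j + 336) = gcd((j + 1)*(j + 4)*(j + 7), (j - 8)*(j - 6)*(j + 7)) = j + 7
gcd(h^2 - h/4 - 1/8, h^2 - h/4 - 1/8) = h^2 - h/4 - 1/8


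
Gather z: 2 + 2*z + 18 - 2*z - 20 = 0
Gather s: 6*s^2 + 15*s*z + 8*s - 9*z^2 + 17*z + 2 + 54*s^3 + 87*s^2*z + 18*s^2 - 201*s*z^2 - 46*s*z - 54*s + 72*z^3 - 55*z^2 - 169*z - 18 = 54*s^3 + s^2*(87*z + 24) + s*(-201*z^2 - 31*z - 46) + 72*z^3 - 64*z^2 - 152*z - 16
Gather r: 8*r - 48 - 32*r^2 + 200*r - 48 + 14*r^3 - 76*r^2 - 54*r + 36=14*r^3 - 108*r^2 + 154*r - 60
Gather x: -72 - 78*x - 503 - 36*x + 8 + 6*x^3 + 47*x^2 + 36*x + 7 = 6*x^3 + 47*x^2 - 78*x - 560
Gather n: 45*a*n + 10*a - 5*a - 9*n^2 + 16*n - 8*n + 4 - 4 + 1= 5*a - 9*n^2 + n*(45*a + 8) + 1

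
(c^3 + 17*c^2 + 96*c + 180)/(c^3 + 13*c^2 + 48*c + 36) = (c + 5)/(c + 1)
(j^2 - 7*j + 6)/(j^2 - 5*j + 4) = (j - 6)/(j - 4)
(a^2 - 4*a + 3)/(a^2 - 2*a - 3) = (a - 1)/(a + 1)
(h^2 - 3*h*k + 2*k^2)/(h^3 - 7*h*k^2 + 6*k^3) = 1/(h + 3*k)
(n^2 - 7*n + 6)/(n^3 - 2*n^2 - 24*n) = (n - 1)/(n*(n + 4))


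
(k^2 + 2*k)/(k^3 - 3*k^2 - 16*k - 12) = k/(k^2 - 5*k - 6)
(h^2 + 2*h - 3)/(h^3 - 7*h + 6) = 1/(h - 2)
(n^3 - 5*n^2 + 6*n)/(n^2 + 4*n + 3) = n*(n^2 - 5*n + 6)/(n^2 + 4*n + 3)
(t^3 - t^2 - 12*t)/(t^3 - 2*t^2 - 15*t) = (t - 4)/(t - 5)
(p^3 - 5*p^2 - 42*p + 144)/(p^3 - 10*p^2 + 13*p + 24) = (p + 6)/(p + 1)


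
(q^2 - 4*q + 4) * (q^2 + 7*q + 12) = q^4 + 3*q^3 - 12*q^2 - 20*q + 48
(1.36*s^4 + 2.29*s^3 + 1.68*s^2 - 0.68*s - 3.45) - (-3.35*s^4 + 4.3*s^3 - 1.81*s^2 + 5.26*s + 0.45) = 4.71*s^4 - 2.01*s^3 + 3.49*s^2 - 5.94*s - 3.9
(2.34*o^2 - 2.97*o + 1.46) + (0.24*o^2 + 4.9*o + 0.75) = 2.58*o^2 + 1.93*o + 2.21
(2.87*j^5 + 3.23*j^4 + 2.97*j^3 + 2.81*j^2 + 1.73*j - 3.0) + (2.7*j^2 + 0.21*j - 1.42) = 2.87*j^5 + 3.23*j^4 + 2.97*j^3 + 5.51*j^2 + 1.94*j - 4.42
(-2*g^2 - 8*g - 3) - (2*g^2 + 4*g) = -4*g^2 - 12*g - 3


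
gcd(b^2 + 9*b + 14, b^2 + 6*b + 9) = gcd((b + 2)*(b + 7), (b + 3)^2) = 1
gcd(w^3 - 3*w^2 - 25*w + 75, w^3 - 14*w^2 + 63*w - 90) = w^2 - 8*w + 15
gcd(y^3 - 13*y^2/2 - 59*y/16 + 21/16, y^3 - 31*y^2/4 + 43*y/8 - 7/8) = y^2 - 29*y/4 + 7/4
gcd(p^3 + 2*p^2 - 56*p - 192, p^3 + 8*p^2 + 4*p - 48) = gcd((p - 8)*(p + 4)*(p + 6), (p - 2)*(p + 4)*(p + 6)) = p^2 + 10*p + 24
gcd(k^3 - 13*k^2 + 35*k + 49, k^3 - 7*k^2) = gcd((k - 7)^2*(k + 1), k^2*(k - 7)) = k - 7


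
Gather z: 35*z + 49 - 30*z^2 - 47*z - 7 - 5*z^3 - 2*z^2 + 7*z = -5*z^3 - 32*z^2 - 5*z + 42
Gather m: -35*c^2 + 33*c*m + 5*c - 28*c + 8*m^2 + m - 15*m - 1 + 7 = -35*c^2 - 23*c + 8*m^2 + m*(33*c - 14) + 6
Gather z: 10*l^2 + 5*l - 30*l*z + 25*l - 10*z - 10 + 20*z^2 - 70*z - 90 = 10*l^2 + 30*l + 20*z^2 + z*(-30*l - 80) - 100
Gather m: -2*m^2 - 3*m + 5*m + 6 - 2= -2*m^2 + 2*m + 4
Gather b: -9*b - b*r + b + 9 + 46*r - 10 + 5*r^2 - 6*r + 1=b*(-r - 8) + 5*r^2 + 40*r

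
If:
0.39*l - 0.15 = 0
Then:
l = 0.38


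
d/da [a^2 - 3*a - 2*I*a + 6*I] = 2*a - 3 - 2*I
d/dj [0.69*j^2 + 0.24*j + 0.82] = 1.38*j + 0.24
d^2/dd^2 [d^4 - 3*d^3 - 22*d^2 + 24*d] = 12*d^2 - 18*d - 44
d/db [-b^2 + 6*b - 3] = 6 - 2*b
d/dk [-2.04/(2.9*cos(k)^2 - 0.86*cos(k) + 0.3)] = (1.7544 - 11.832*cos(k))*sin(k)/(2.9*cos(k)^2 - 0.86*cos(k) + 0.3)^2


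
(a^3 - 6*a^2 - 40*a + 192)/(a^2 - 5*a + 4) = (a^2 - 2*a - 48)/(a - 1)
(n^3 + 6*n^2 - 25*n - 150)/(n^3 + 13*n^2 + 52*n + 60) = (n - 5)/(n + 2)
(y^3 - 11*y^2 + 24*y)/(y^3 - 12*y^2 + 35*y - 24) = y/(y - 1)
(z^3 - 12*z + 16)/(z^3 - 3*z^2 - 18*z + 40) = (z - 2)/(z - 5)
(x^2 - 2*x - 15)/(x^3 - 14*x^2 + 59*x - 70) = (x + 3)/(x^2 - 9*x + 14)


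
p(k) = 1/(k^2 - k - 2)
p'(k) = (1 - 2*k)/(k^2 - k - 2)^2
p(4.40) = 0.08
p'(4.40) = -0.05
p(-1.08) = 4.06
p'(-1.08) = 52.05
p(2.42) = 0.70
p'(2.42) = -1.86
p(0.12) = -0.47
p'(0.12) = 0.17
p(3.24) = 0.19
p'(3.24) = -0.20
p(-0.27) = -0.60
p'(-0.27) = 0.56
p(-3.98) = 0.06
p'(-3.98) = 0.03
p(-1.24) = 1.29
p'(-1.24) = 5.76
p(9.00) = 0.01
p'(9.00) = 0.00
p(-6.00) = 0.02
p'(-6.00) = 0.01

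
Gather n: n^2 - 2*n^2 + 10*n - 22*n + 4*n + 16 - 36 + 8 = -n^2 - 8*n - 12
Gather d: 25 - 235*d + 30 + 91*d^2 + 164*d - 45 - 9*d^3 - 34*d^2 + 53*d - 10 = -9*d^3 + 57*d^2 - 18*d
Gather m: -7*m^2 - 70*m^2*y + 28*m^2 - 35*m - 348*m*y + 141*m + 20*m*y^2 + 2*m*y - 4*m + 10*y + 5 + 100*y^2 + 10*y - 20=m^2*(21 - 70*y) + m*(20*y^2 - 346*y + 102) + 100*y^2 + 20*y - 15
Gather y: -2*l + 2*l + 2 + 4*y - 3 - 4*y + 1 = 0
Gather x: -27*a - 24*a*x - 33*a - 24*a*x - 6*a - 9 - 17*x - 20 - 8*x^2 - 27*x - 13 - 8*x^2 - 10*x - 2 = -66*a - 16*x^2 + x*(-48*a - 54) - 44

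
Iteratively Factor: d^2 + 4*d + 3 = (d + 3)*(d + 1)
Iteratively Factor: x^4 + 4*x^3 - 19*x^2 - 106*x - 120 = (x - 5)*(x^3 + 9*x^2 + 26*x + 24) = (x - 5)*(x + 3)*(x^2 + 6*x + 8) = (x - 5)*(x + 2)*(x + 3)*(x + 4)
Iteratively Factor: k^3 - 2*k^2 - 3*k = (k - 3)*(k^2 + k) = k*(k - 3)*(k + 1)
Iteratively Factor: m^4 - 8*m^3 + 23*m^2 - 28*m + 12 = (m - 2)*(m^3 - 6*m^2 + 11*m - 6) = (m - 2)*(m - 1)*(m^2 - 5*m + 6) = (m - 3)*(m - 2)*(m - 1)*(m - 2)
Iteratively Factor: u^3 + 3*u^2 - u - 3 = (u - 1)*(u^2 + 4*u + 3) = (u - 1)*(u + 1)*(u + 3)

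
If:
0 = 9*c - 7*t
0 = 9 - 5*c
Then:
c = 9/5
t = 81/35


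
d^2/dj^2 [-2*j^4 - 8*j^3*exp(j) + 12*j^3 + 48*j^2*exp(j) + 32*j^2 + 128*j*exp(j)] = -8*j^3*exp(j) - 24*j^2 + 272*j*exp(j) + 72*j + 352*exp(j) + 64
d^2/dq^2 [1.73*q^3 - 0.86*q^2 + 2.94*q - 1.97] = 10.38*q - 1.72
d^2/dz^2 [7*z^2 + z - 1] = 14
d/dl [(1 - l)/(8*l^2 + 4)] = (2*l^2 - 4*l - 1)/(4*(4*l^4 + 4*l^2 + 1))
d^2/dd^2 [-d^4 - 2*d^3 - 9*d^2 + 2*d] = -12*d^2 - 12*d - 18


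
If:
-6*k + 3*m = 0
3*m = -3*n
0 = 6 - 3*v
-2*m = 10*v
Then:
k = -5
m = -10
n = 10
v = 2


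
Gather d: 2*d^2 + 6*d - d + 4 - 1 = 2*d^2 + 5*d + 3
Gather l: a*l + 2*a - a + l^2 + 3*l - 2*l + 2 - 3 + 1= a + l^2 + l*(a + 1)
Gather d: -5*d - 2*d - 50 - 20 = -7*d - 70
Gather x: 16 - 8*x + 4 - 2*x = 20 - 10*x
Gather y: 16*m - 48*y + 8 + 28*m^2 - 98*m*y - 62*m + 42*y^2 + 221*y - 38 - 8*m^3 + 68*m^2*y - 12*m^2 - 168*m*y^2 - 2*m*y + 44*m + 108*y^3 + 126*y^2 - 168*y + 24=-8*m^3 + 16*m^2 - 2*m + 108*y^3 + y^2*(168 - 168*m) + y*(68*m^2 - 100*m + 5) - 6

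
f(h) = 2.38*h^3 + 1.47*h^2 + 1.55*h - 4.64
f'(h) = 7.14*h^2 + 2.94*h + 1.55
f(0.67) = -2.23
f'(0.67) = 6.72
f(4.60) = 265.25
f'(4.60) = 166.16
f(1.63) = 12.10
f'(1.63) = 25.31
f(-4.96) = -266.58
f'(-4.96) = 162.62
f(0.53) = -3.05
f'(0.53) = 5.11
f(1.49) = 8.81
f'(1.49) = 21.78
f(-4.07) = -147.06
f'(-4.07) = 107.86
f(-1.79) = -16.35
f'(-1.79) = 19.16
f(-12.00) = -3924.20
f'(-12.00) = 994.43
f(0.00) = -4.64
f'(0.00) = 1.55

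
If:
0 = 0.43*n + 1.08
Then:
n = -2.51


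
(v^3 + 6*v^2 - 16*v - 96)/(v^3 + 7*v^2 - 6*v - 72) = (v - 4)/(v - 3)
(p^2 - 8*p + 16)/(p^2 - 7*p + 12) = (p - 4)/(p - 3)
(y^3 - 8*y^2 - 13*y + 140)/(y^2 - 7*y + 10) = (y^2 - 3*y - 28)/(y - 2)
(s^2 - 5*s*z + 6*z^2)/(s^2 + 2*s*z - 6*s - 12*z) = (s^2 - 5*s*z + 6*z^2)/(s^2 + 2*s*z - 6*s - 12*z)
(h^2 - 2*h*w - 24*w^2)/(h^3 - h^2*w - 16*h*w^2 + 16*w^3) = (h - 6*w)/(h^2 - 5*h*w + 4*w^2)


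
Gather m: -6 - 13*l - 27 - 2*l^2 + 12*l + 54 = -2*l^2 - l + 21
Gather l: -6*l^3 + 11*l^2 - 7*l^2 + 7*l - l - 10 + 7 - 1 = -6*l^3 + 4*l^2 + 6*l - 4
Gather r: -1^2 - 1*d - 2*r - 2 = -d - 2*r - 3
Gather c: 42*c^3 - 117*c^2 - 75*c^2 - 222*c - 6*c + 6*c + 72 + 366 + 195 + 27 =42*c^3 - 192*c^2 - 222*c + 660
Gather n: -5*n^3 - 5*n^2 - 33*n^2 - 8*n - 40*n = -5*n^3 - 38*n^2 - 48*n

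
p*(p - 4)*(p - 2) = p^3 - 6*p^2 + 8*p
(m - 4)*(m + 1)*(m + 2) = m^3 - m^2 - 10*m - 8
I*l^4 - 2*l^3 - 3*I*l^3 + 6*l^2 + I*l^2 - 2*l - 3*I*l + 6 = (l - 3)*(l + I)*(l + 2*I)*(I*l + 1)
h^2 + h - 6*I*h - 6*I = (h + 1)*(h - 6*I)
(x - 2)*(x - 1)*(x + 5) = x^3 + 2*x^2 - 13*x + 10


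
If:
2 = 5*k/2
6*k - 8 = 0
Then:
No Solution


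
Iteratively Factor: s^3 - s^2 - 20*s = (s - 5)*(s^2 + 4*s) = (s - 5)*(s + 4)*(s)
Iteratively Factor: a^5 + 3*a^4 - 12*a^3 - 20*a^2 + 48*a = (a + 4)*(a^4 - a^3 - 8*a^2 + 12*a) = (a - 2)*(a + 4)*(a^3 + a^2 - 6*a) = (a - 2)^2*(a + 4)*(a^2 + 3*a) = (a - 2)^2*(a + 3)*(a + 4)*(a)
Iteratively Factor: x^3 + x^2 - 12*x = (x - 3)*(x^2 + 4*x) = x*(x - 3)*(x + 4)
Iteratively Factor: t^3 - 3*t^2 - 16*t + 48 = (t - 4)*(t^2 + t - 12) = (t - 4)*(t + 4)*(t - 3)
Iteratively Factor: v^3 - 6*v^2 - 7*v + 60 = (v - 5)*(v^2 - v - 12) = (v - 5)*(v - 4)*(v + 3)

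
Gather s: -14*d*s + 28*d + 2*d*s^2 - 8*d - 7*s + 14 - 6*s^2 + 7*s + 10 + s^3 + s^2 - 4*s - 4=20*d + s^3 + s^2*(2*d - 5) + s*(-14*d - 4) + 20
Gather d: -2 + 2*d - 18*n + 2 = 2*d - 18*n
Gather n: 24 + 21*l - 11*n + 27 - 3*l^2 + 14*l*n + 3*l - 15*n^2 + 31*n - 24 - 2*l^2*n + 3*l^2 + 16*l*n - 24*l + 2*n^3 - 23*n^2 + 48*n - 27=2*n^3 - 38*n^2 + n*(-2*l^2 + 30*l + 68)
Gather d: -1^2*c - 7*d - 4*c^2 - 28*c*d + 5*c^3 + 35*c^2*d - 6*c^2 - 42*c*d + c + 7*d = 5*c^3 - 10*c^2 + d*(35*c^2 - 70*c)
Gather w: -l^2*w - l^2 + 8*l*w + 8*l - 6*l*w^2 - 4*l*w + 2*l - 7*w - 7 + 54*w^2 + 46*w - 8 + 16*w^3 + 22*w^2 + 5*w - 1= -l^2 + 10*l + 16*w^3 + w^2*(76 - 6*l) + w*(-l^2 + 4*l + 44) - 16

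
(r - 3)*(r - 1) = r^2 - 4*r + 3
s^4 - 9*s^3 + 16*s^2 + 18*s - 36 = (s - 6)*(s - 3)*(s - sqrt(2))*(s + sqrt(2))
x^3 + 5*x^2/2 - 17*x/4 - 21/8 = (x - 3/2)*(x + 1/2)*(x + 7/2)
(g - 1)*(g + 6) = g^2 + 5*g - 6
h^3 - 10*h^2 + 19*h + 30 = (h - 6)*(h - 5)*(h + 1)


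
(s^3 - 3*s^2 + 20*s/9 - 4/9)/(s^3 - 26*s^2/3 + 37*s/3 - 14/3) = (3*s^2 - 7*s + 2)/(3*(s^2 - 8*s + 7))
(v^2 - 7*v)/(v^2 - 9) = v*(v - 7)/(v^2 - 9)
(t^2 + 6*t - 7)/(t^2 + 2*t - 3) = (t + 7)/(t + 3)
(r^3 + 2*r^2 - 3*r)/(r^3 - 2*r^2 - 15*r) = (r - 1)/(r - 5)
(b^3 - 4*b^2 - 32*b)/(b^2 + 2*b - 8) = b*(b - 8)/(b - 2)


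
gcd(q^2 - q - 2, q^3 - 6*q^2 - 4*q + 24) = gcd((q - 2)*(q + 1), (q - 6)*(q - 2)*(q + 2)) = q - 2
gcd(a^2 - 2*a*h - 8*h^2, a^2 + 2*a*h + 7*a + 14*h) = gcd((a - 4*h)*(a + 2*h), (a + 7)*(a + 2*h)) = a + 2*h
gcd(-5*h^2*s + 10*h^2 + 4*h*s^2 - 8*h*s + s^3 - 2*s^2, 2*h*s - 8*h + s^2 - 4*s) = 1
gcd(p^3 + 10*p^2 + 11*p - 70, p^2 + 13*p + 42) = p + 7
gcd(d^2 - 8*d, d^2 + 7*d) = d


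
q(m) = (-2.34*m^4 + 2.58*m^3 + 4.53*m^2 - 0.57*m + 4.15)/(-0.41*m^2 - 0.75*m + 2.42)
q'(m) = (0.82*m + 0.75)*(-2.34*m^4 + 2.58*m^3 + 4.53*m^2 - 0.57*m + 4.15)/(-0.41*m^2 - 0.75*m + 2.42)^2 + (-9.36*m^3 + 7.74*m^2 + 9.06*m - 0.57)/(-0.41*m^2 - 0.75*m + 2.42) = (1.9188*m^5 + 4.2072*m^4 - 26.5212*m^3 + 15.0996*m^2 + 25.3282*m + 1.7331)/(0.1681*m^4 + 0.615*m^3 - 1.4219*m^2 - 3.63*m + 5.8564)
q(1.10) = 8.20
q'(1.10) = 18.06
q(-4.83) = 412.12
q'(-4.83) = 37.55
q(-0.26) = 1.76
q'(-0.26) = -0.50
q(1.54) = 35.12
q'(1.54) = 233.18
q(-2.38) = -41.80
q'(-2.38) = 105.24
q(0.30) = 2.06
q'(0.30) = 2.15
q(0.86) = 5.01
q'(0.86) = 9.70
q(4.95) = 86.40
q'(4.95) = 42.85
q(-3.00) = -216.91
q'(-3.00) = 679.13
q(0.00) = 1.71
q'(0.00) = 0.30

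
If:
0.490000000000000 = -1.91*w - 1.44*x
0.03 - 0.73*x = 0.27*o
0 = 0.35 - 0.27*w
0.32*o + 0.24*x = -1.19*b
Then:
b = -1.11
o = 5.68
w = 1.30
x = -2.06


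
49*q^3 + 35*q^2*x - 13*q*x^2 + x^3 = (-7*q + x)^2*(q + x)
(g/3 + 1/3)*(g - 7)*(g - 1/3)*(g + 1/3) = g^4/3 - 2*g^3 - 64*g^2/27 + 2*g/9 + 7/27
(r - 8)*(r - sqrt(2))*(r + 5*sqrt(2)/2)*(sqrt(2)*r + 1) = sqrt(2)*r^4 - 8*sqrt(2)*r^3 + 4*r^3 - 32*r^2 - 7*sqrt(2)*r^2/2 - 5*r + 28*sqrt(2)*r + 40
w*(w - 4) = w^2 - 4*w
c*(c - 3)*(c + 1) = c^3 - 2*c^2 - 3*c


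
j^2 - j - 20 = (j - 5)*(j + 4)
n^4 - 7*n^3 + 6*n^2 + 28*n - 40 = (n - 5)*(n - 2)^2*(n + 2)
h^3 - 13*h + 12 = (h - 3)*(h - 1)*(h + 4)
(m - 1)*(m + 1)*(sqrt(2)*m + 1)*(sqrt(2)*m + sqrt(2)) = 2*m^4 + sqrt(2)*m^3 + 2*m^3 - 2*m^2 + sqrt(2)*m^2 - 2*m - sqrt(2)*m - sqrt(2)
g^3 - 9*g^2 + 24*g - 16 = (g - 4)^2*(g - 1)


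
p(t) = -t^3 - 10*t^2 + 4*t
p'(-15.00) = -371.00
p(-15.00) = 1065.00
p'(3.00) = -83.00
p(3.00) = -105.00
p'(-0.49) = 13.08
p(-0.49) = -4.24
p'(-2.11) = 32.84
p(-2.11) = -43.57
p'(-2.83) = 36.57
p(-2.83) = -68.74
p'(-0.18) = 7.50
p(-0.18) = -1.04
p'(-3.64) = 37.05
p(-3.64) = -98.83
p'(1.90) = -44.83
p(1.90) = -35.36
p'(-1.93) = 31.43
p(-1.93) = -37.78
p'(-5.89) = 17.72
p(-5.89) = -166.14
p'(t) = -3*t^2 - 20*t + 4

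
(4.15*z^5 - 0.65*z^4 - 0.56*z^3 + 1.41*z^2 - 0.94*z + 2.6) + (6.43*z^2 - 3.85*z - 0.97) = 4.15*z^5 - 0.65*z^4 - 0.56*z^3 + 7.84*z^2 - 4.79*z + 1.63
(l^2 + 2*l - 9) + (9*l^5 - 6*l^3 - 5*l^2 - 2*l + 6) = 9*l^5 - 6*l^3 - 4*l^2 - 3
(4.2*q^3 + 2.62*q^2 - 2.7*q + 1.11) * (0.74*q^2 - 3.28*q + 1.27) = 3.108*q^5 - 11.8372*q^4 - 5.2576*q^3 + 13.0048*q^2 - 7.0698*q + 1.4097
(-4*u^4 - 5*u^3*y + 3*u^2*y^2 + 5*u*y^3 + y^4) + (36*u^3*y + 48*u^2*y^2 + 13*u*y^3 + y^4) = -4*u^4 + 31*u^3*y + 51*u^2*y^2 + 18*u*y^3 + 2*y^4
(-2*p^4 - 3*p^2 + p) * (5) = -10*p^4 - 15*p^2 + 5*p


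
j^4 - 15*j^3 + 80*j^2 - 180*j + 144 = (j - 6)*(j - 4)*(j - 3)*(j - 2)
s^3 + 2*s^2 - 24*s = s*(s - 4)*(s + 6)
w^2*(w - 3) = w^3 - 3*w^2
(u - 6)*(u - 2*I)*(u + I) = u^3 - 6*u^2 - I*u^2 + 2*u + 6*I*u - 12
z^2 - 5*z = z*(z - 5)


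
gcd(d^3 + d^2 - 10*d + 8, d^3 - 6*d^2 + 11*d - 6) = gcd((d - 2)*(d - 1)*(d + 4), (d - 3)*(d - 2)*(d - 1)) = d^2 - 3*d + 2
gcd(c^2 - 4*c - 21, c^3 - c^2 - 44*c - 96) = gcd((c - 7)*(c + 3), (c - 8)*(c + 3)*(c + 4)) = c + 3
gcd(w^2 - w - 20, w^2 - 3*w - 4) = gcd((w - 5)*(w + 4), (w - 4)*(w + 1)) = 1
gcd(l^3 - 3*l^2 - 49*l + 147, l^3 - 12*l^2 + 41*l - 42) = l^2 - 10*l + 21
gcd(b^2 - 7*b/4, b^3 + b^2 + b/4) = b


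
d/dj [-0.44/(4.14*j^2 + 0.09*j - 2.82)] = (3.6432*j + 0.0396)/(4.14*j^2 + 0.09*j - 2.82)^2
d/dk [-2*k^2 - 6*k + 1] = -4*k - 6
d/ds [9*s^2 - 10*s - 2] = 18*s - 10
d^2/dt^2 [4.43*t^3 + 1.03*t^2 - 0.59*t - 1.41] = 26.58*t + 2.06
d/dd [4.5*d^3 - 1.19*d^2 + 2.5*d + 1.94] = 13.5*d^2 - 2.38*d + 2.5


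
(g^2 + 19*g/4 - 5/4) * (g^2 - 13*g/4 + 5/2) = g^4 + 3*g^3/2 - 227*g^2/16 + 255*g/16 - 25/8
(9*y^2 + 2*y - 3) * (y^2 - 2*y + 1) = 9*y^4 - 16*y^3 + 2*y^2 + 8*y - 3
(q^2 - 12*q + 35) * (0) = 0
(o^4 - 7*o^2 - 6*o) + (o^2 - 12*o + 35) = o^4 - 6*o^2 - 18*o + 35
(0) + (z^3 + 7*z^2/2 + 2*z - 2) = z^3 + 7*z^2/2 + 2*z - 2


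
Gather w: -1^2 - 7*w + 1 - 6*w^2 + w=-6*w^2 - 6*w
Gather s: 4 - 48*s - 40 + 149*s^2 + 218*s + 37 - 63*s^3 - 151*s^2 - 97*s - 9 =-63*s^3 - 2*s^2 + 73*s - 8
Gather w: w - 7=w - 7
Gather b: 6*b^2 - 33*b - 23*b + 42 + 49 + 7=6*b^2 - 56*b + 98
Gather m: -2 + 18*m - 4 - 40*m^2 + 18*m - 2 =-40*m^2 + 36*m - 8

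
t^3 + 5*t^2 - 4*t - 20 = (t - 2)*(t + 2)*(t + 5)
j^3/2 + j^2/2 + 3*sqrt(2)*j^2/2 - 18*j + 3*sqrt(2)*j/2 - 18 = (j/2 + 1/2)*(j - 3*sqrt(2))*(j + 6*sqrt(2))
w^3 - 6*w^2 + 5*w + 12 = (w - 4)*(w - 3)*(w + 1)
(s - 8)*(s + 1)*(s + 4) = s^3 - 3*s^2 - 36*s - 32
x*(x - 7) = x^2 - 7*x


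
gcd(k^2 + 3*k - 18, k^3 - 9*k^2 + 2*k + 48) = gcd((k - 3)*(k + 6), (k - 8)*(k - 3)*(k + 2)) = k - 3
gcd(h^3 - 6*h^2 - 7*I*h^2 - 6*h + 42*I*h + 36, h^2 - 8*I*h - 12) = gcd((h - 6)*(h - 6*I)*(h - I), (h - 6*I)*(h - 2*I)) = h - 6*I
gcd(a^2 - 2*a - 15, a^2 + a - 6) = a + 3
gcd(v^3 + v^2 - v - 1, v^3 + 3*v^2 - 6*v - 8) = v + 1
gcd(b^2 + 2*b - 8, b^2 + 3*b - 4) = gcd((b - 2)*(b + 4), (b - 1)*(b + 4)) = b + 4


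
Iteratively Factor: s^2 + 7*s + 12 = (s + 3)*(s + 4)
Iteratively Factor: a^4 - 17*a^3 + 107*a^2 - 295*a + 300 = (a - 5)*(a^3 - 12*a^2 + 47*a - 60) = (a - 5)*(a - 4)*(a^2 - 8*a + 15) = (a - 5)*(a - 4)*(a - 3)*(a - 5)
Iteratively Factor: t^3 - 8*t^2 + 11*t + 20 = (t - 5)*(t^2 - 3*t - 4) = (t - 5)*(t - 4)*(t + 1)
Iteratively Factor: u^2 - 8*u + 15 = (u - 3)*(u - 5)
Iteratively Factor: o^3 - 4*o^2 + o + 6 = (o - 3)*(o^2 - o - 2) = (o - 3)*(o + 1)*(o - 2)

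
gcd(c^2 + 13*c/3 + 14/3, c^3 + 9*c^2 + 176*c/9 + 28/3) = c + 7/3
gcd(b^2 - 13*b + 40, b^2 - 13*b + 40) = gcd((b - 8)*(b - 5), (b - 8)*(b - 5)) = b^2 - 13*b + 40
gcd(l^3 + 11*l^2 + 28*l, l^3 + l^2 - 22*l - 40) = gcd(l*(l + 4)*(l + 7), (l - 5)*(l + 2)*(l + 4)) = l + 4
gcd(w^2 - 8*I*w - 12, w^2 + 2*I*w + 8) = w - 2*I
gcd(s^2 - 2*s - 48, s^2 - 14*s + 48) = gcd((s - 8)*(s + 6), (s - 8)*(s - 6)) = s - 8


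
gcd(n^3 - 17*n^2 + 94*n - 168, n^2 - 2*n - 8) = n - 4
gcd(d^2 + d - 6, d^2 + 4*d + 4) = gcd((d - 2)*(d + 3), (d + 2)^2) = 1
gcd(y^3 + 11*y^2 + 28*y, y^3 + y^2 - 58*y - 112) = y + 7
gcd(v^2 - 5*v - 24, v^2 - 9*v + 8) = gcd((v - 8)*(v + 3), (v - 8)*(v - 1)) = v - 8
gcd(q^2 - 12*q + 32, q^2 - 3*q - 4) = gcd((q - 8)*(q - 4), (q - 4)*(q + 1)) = q - 4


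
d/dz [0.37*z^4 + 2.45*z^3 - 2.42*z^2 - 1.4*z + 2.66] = 1.48*z^3 + 7.35*z^2 - 4.84*z - 1.4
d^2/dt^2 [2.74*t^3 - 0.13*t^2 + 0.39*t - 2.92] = 16.44*t - 0.26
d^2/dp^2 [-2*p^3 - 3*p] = -12*p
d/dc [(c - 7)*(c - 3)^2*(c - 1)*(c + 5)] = 5*c^4 - 36*c^3 - 18*c^2 + 412*c - 507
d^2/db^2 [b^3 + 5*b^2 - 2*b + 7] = 6*b + 10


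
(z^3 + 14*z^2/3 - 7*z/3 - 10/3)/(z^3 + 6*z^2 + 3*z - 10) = (z + 2/3)/(z + 2)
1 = 1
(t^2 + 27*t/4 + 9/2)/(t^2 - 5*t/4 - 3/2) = (t + 6)/(t - 2)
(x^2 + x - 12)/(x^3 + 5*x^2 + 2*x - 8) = (x - 3)/(x^2 + x - 2)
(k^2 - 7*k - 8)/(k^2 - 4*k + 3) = (k^2 - 7*k - 8)/(k^2 - 4*k + 3)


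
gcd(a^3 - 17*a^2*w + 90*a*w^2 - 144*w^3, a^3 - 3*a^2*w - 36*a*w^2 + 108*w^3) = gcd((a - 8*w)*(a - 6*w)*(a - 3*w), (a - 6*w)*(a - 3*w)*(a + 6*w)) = a^2 - 9*a*w + 18*w^2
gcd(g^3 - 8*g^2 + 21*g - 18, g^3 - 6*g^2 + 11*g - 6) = g^2 - 5*g + 6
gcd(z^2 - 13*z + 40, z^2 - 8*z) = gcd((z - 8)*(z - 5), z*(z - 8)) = z - 8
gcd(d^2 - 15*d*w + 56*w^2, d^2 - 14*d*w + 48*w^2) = -d + 8*w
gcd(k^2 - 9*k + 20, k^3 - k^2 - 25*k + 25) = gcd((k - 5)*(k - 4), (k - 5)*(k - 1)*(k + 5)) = k - 5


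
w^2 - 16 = (w - 4)*(w + 4)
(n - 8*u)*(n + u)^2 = n^3 - 6*n^2*u - 15*n*u^2 - 8*u^3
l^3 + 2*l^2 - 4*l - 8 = (l - 2)*(l + 2)^2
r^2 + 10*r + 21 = (r + 3)*(r + 7)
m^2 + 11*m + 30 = (m + 5)*(m + 6)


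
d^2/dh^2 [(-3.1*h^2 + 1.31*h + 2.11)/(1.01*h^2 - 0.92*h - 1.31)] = (-3.08837800000001*h^3 - 11.695194*h^2 - 1.364106*h - 4.642154)/(1.030301*h^6 - 2.815476*h^5 - 1.444401*h^4 + 6.524824*h^3 + 1.873431*h^2 - 4.736436*h - 2.248091)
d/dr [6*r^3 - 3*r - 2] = 18*r^2 - 3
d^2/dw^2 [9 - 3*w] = 0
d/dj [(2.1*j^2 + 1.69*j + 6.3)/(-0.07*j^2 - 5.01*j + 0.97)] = (-10.4027*j^2 + 4.956*j + 33.2023)/(0.0049*j^4 + 0.7014*j^3 + 24.9643*j^2 - 9.7194*j + 0.9409)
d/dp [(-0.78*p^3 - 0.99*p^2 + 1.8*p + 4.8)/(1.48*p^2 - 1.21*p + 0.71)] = (-1.1544*p^4 + 1.8876*p^3 - 3.1275*p^2 - 15.6138*p + 7.086)/(2.1904*p^4 - 3.5816*p^3 + 3.5657*p^2 - 1.7182*p + 0.5041)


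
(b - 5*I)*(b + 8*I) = b^2 + 3*I*b + 40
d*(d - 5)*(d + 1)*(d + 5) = d^4 + d^3 - 25*d^2 - 25*d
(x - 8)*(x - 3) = x^2 - 11*x + 24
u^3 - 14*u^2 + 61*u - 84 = (u - 7)*(u - 4)*(u - 3)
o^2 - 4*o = o*(o - 4)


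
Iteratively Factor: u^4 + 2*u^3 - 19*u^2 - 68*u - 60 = (u + 2)*(u^3 - 19*u - 30) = (u + 2)^2*(u^2 - 2*u - 15) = (u + 2)^2*(u + 3)*(u - 5)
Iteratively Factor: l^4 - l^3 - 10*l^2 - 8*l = (l + 1)*(l^3 - 2*l^2 - 8*l) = (l - 4)*(l + 1)*(l^2 + 2*l) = l*(l - 4)*(l + 1)*(l + 2)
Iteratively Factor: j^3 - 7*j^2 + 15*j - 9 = (j - 3)*(j^2 - 4*j + 3) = (j - 3)^2*(j - 1)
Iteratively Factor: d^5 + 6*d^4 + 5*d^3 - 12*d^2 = (d)*(d^4 + 6*d^3 + 5*d^2 - 12*d) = d*(d - 1)*(d^3 + 7*d^2 + 12*d) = d*(d - 1)*(d + 3)*(d^2 + 4*d) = d^2*(d - 1)*(d + 3)*(d + 4)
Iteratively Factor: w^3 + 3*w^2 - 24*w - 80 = (w + 4)*(w^2 - w - 20) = (w + 4)^2*(w - 5)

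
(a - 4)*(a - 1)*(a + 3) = a^3 - 2*a^2 - 11*a + 12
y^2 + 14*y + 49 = (y + 7)^2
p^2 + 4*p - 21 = (p - 3)*(p + 7)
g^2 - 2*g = g*(g - 2)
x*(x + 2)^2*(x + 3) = x^4 + 7*x^3 + 16*x^2 + 12*x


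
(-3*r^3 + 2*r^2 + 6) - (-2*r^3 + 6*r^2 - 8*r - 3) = -r^3 - 4*r^2 + 8*r + 9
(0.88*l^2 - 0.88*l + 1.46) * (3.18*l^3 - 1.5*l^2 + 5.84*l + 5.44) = 2.7984*l^5 - 4.1184*l^4 + 11.102*l^3 - 2.542*l^2 + 3.7392*l + 7.9424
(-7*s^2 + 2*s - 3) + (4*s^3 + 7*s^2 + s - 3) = 4*s^3 + 3*s - 6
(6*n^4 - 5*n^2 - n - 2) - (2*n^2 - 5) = 6*n^4 - 7*n^2 - n + 3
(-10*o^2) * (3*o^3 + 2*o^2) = -30*o^5 - 20*o^4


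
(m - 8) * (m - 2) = m^2 - 10*m + 16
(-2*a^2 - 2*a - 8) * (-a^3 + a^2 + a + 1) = 2*a^5 + 4*a^3 - 12*a^2 - 10*a - 8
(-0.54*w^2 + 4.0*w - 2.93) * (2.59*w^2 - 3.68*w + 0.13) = -1.3986*w^4 + 12.3472*w^3 - 22.3789*w^2 + 11.3024*w - 0.3809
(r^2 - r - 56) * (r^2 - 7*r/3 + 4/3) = r^4 - 10*r^3/3 - 157*r^2/3 + 388*r/3 - 224/3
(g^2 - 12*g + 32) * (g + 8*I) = g^3 - 12*g^2 + 8*I*g^2 + 32*g - 96*I*g + 256*I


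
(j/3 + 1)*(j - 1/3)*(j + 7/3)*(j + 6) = j^4/3 + 11*j^3/3 + 317*j^2/27 + 29*j/3 - 14/3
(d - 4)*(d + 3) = d^2 - d - 12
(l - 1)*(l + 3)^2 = l^3 + 5*l^2 + 3*l - 9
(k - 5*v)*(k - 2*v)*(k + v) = k^3 - 6*k^2*v + 3*k*v^2 + 10*v^3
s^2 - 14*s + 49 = (s - 7)^2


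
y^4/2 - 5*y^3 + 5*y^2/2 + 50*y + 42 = (y/2 + 1)*(y - 7)*(y - 6)*(y + 1)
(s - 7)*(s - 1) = s^2 - 8*s + 7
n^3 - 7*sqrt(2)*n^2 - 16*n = n*(n - 8*sqrt(2))*(n + sqrt(2))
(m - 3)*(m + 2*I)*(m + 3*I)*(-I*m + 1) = -I*m^4 + 6*m^3 + 3*I*m^3 - 18*m^2 + 11*I*m^2 - 6*m - 33*I*m + 18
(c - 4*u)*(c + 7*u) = c^2 + 3*c*u - 28*u^2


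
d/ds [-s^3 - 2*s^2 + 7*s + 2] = -3*s^2 - 4*s + 7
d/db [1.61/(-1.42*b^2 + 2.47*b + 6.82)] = (4.5724*b - 3.9767)/(-1.42*b^2 + 2.47*b + 6.82)^2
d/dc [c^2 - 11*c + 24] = 2*c - 11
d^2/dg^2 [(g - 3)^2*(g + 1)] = 6*g - 10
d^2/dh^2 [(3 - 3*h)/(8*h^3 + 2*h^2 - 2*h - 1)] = 12*(-2*(h - 1)*(12*h^2 + 2*h - 1)^2 + (12*h^2 + 2*h + (h - 1)*(12*h + 1) - 1)*(8*h^3 + 2*h^2 - 2*h - 1))/(8*h^3 + 2*h^2 - 2*h - 1)^3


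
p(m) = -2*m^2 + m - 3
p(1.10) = -4.32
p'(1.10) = -3.40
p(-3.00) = -24.00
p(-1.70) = -10.48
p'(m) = 1 - 4*m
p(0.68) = -3.24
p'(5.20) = -19.80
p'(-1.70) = 7.80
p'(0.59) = -1.36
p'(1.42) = -4.68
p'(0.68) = -1.72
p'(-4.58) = 19.32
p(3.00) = -18.00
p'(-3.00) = 13.00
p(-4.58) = -49.53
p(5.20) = -51.88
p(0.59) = -3.11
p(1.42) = -5.61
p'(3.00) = -11.00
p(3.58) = -25.05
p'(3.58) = -13.32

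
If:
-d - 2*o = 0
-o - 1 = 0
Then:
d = 2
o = -1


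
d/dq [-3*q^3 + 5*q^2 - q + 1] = -9*q^2 + 10*q - 1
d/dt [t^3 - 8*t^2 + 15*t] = 3*t^2 - 16*t + 15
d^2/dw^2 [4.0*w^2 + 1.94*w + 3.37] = 8.00000000000000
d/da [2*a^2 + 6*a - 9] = 4*a + 6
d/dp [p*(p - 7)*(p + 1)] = 3*p^2 - 12*p - 7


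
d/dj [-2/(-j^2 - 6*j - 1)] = 4*(-j - 3)/(j^2 + 6*j + 1)^2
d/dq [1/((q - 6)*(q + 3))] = (3 - 2*q)/(q^4 - 6*q^3 - 27*q^2 + 108*q + 324)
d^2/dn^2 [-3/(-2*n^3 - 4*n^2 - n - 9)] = 6*(-2*(3*n + 2)*(2*n^3 + 4*n^2 + n + 9) + (6*n^2 + 8*n + 1)^2)/(2*n^3 + 4*n^2 + n + 9)^3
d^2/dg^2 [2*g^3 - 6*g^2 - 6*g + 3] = 12*g - 12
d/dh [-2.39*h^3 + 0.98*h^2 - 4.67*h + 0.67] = -7.17*h^2 + 1.96*h - 4.67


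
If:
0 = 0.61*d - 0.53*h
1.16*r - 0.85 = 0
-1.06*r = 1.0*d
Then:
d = -0.78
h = -0.89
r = 0.73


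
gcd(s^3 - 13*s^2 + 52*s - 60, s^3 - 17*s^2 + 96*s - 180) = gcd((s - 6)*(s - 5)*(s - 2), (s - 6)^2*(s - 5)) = s^2 - 11*s + 30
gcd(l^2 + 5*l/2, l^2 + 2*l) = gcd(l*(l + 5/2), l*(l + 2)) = l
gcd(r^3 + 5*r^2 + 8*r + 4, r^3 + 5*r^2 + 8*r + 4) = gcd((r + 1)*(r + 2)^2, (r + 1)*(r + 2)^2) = r^3 + 5*r^2 + 8*r + 4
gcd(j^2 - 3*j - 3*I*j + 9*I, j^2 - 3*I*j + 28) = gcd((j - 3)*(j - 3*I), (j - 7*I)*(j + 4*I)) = 1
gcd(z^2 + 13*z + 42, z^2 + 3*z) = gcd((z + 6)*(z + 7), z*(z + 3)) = 1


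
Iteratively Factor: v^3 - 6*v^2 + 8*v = (v)*(v^2 - 6*v + 8) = v*(v - 4)*(v - 2)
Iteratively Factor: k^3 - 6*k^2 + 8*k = (k - 2)*(k^2 - 4*k) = (k - 4)*(k - 2)*(k)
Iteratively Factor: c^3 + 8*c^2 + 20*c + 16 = (c + 2)*(c^2 + 6*c + 8) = (c + 2)^2*(c + 4)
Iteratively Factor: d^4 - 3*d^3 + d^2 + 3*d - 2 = (d - 2)*(d^3 - d^2 - d + 1) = (d - 2)*(d + 1)*(d^2 - 2*d + 1) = (d - 2)*(d - 1)*(d + 1)*(d - 1)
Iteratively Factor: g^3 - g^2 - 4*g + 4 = (g + 2)*(g^2 - 3*g + 2) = (g - 1)*(g + 2)*(g - 2)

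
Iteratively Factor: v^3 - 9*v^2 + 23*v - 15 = (v - 3)*(v^2 - 6*v + 5) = (v - 5)*(v - 3)*(v - 1)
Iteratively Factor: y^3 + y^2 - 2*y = (y + 2)*(y^2 - y) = (y - 1)*(y + 2)*(y)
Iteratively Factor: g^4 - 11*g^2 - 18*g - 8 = (g + 2)*(g^3 - 2*g^2 - 7*g - 4) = (g + 1)*(g + 2)*(g^2 - 3*g - 4) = (g - 4)*(g + 1)*(g + 2)*(g + 1)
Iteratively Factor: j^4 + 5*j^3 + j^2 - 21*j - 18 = (j - 2)*(j^3 + 7*j^2 + 15*j + 9) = (j - 2)*(j + 3)*(j^2 + 4*j + 3) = (j - 2)*(j + 1)*(j + 3)*(j + 3)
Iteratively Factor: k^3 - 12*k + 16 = (k - 2)*(k^2 + 2*k - 8) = (k - 2)*(k + 4)*(k - 2)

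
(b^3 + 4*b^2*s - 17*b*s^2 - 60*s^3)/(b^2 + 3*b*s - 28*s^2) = (b^2 + 8*b*s + 15*s^2)/(b + 7*s)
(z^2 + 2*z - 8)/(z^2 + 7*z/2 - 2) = 2*(z - 2)/(2*z - 1)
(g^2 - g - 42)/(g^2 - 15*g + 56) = (g + 6)/(g - 8)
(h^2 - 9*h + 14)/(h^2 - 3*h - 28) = (h - 2)/(h + 4)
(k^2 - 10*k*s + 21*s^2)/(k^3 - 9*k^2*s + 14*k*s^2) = (-k + 3*s)/(k*(-k + 2*s))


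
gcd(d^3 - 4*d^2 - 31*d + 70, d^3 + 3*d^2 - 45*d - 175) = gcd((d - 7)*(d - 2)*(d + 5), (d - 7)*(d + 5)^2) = d^2 - 2*d - 35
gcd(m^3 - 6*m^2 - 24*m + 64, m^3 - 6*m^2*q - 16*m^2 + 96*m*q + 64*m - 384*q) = m - 8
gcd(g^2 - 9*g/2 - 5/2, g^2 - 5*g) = g - 5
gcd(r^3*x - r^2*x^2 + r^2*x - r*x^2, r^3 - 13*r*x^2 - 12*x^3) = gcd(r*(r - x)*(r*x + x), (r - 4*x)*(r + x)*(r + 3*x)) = 1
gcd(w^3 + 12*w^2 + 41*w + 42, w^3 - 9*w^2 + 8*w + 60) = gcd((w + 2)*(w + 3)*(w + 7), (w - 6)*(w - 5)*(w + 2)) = w + 2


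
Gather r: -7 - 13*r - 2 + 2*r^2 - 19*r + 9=2*r^2 - 32*r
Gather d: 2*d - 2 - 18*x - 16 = 2*d - 18*x - 18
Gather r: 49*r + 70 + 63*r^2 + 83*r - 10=63*r^2 + 132*r + 60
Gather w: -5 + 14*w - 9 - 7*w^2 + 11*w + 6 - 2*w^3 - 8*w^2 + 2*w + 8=-2*w^3 - 15*w^2 + 27*w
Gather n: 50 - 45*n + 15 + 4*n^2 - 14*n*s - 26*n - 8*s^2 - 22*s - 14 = 4*n^2 + n*(-14*s - 71) - 8*s^2 - 22*s + 51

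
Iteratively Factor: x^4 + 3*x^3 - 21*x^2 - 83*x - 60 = (x + 4)*(x^3 - x^2 - 17*x - 15) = (x + 1)*(x + 4)*(x^2 - 2*x - 15) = (x - 5)*(x + 1)*(x + 4)*(x + 3)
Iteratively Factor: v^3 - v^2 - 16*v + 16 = (v + 4)*(v^2 - 5*v + 4) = (v - 4)*(v + 4)*(v - 1)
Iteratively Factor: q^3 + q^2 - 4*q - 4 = (q - 2)*(q^2 + 3*q + 2) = (q - 2)*(q + 1)*(q + 2)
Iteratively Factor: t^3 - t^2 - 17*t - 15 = (t + 3)*(t^2 - 4*t - 5) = (t - 5)*(t + 3)*(t + 1)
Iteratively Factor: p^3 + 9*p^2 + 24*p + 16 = (p + 1)*(p^2 + 8*p + 16) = (p + 1)*(p + 4)*(p + 4)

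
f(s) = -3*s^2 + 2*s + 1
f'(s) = 2 - 6*s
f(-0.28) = 0.20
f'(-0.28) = 3.68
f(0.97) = 0.12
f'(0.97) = -3.82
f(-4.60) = -71.68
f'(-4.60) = 29.60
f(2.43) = -11.85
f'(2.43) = -12.58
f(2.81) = -17.07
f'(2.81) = -14.86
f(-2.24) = -18.53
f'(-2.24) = 15.44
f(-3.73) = -48.20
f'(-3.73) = 24.38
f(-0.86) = -2.94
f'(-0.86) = 7.16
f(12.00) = -407.00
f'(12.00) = -70.00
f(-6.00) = -119.00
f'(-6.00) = 38.00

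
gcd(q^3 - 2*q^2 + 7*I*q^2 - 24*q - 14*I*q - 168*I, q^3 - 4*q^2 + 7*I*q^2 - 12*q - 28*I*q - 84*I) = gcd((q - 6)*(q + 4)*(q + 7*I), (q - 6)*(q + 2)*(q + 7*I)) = q^2 + q*(-6 + 7*I) - 42*I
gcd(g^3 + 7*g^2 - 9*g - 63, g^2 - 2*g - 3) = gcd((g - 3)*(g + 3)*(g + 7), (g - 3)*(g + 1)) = g - 3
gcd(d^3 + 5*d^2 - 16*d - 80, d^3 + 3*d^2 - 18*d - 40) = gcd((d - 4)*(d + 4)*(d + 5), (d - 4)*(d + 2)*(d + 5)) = d^2 + d - 20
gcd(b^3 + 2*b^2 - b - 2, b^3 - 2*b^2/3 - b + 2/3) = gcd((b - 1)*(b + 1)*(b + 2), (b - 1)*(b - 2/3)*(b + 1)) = b^2 - 1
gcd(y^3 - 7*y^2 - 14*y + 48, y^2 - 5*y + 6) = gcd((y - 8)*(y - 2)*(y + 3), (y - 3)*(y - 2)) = y - 2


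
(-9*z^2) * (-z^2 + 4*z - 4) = 9*z^4 - 36*z^3 + 36*z^2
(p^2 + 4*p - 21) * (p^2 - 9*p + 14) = p^4 - 5*p^3 - 43*p^2 + 245*p - 294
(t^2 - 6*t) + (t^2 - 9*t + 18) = 2*t^2 - 15*t + 18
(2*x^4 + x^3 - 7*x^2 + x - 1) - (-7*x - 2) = 2*x^4 + x^3 - 7*x^2 + 8*x + 1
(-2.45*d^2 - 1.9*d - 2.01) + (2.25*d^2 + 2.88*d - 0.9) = -0.2*d^2 + 0.98*d - 2.91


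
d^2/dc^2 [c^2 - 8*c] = 2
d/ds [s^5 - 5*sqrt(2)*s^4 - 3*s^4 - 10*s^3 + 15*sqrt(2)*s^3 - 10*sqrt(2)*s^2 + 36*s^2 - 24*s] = 5*s^4 - 20*sqrt(2)*s^3 - 12*s^3 - 30*s^2 + 45*sqrt(2)*s^2 - 20*sqrt(2)*s + 72*s - 24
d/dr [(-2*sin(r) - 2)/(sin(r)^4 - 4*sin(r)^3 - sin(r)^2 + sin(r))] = 2*(-(1 - cos(2*r))^2/4 - 5*sin(r) + sin(3*r) + 9*cos(2*r)/2 + cos(4*r)/2 - 4)*cos(r)/((-sin(r)*cos(r)^2 + 4*cos(r)^2 - 3)^2*sin(r)^2)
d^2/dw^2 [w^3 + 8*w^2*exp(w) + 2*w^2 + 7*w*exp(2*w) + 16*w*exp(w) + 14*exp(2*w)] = 8*w^2*exp(w) + 28*w*exp(2*w) + 48*w*exp(w) + 6*w + 84*exp(2*w) + 48*exp(w) + 4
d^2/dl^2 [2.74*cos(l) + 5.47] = -2.74*cos(l)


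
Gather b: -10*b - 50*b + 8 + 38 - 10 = 36 - 60*b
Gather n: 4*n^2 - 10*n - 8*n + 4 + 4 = 4*n^2 - 18*n + 8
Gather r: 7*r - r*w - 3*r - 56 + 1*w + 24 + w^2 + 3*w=r*(4 - w) + w^2 + 4*w - 32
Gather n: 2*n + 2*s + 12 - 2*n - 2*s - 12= 0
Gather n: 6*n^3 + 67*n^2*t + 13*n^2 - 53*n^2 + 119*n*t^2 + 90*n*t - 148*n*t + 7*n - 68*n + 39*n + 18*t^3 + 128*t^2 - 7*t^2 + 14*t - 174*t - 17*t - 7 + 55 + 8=6*n^3 + n^2*(67*t - 40) + n*(119*t^2 - 58*t - 22) + 18*t^3 + 121*t^2 - 177*t + 56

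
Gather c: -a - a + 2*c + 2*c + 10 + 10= -2*a + 4*c + 20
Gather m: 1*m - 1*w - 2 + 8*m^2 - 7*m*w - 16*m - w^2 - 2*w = 8*m^2 + m*(-7*w - 15) - w^2 - 3*w - 2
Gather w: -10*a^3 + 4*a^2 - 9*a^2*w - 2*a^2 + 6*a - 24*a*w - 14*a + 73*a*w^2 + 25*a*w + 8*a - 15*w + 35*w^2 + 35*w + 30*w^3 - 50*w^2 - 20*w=-10*a^3 + 2*a^2 + 30*w^3 + w^2*(73*a - 15) + w*(-9*a^2 + a)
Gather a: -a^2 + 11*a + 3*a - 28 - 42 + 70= -a^2 + 14*a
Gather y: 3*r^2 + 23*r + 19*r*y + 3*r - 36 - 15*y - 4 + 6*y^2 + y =3*r^2 + 26*r + 6*y^2 + y*(19*r - 14) - 40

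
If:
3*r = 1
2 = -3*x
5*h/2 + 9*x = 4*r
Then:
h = 44/15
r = 1/3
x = -2/3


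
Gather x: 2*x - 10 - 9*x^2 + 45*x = -9*x^2 + 47*x - 10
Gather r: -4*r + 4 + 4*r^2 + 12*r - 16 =4*r^2 + 8*r - 12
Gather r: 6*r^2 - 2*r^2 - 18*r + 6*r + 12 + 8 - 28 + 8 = 4*r^2 - 12*r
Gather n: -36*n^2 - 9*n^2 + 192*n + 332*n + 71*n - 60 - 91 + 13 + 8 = -45*n^2 + 595*n - 130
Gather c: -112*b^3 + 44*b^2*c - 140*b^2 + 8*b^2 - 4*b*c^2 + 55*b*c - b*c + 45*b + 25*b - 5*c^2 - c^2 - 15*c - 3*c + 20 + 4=-112*b^3 - 132*b^2 + 70*b + c^2*(-4*b - 6) + c*(44*b^2 + 54*b - 18) + 24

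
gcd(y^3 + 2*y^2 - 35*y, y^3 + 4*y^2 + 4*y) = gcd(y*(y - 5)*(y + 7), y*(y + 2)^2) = y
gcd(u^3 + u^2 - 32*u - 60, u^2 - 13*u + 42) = u - 6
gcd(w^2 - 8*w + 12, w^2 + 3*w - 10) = w - 2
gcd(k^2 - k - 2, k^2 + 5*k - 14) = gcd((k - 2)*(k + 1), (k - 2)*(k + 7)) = k - 2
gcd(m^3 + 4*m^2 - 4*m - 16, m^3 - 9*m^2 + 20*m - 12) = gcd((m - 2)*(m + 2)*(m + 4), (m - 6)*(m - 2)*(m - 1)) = m - 2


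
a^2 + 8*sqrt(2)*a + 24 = (a + 2*sqrt(2))*(a + 6*sqrt(2))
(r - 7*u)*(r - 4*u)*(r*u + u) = r^3*u - 11*r^2*u^2 + r^2*u + 28*r*u^3 - 11*r*u^2 + 28*u^3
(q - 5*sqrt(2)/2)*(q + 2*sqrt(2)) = q^2 - sqrt(2)*q/2 - 10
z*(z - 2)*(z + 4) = z^3 + 2*z^2 - 8*z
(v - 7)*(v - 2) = v^2 - 9*v + 14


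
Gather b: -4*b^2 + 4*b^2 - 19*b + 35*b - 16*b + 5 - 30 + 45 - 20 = 0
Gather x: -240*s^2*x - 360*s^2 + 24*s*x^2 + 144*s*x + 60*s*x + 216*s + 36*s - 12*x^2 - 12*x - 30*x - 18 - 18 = -360*s^2 + 252*s + x^2*(24*s - 12) + x*(-240*s^2 + 204*s - 42) - 36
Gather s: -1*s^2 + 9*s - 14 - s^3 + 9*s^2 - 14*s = -s^3 + 8*s^2 - 5*s - 14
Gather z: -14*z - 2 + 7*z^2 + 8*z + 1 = 7*z^2 - 6*z - 1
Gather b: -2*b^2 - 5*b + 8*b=-2*b^2 + 3*b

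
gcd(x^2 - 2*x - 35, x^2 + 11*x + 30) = x + 5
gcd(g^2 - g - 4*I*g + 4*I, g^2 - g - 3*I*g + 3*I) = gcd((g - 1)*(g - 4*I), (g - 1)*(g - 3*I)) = g - 1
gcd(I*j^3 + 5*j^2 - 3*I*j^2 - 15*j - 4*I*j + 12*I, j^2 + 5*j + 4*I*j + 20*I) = 1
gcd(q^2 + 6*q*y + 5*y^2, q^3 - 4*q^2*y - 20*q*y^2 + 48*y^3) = 1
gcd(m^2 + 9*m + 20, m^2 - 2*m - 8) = 1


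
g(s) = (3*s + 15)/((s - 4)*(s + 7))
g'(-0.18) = -0.15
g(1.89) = -1.10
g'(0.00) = -0.16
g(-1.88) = -0.31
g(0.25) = -0.58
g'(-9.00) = -0.15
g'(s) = 3/((s - 4)*(s + 7)) - (3*s + 15)/((s - 4)*(s + 7)^2) - (3*s + 15)/((s - 4)^2*(s + 7))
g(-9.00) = -0.46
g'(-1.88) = -0.09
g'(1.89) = -0.56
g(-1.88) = -0.31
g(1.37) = -0.87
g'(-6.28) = -1.08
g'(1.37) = -0.36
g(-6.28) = 0.52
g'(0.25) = -0.18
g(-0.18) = -0.51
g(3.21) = -3.05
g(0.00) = -0.54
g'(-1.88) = -0.09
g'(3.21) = -3.94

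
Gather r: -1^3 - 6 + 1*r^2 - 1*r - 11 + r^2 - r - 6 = 2*r^2 - 2*r - 24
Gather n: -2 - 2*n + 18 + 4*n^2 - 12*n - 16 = 4*n^2 - 14*n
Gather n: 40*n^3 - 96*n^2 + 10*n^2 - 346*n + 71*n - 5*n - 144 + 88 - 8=40*n^3 - 86*n^2 - 280*n - 64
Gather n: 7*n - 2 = 7*n - 2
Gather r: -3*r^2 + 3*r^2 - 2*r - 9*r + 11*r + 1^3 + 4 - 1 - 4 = 0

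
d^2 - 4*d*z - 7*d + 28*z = (d - 7)*(d - 4*z)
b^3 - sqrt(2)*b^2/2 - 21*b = b*(b - 7*sqrt(2)/2)*(b + 3*sqrt(2))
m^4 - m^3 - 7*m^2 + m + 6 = (m - 3)*(m - 1)*(m + 1)*(m + 2)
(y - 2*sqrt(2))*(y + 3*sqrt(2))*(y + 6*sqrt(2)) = y^3 + 7*sqrt(2)*y^2 - 72*sqrt(2)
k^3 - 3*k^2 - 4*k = k*(k - 4)*(k + 1)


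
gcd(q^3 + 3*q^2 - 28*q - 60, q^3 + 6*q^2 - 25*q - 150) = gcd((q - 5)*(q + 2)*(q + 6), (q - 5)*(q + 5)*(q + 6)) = q^2 + q - 30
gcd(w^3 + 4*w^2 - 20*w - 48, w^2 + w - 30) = w + 6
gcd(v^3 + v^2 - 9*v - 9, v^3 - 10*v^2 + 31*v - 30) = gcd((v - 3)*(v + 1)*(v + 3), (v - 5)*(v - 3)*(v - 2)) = v - 3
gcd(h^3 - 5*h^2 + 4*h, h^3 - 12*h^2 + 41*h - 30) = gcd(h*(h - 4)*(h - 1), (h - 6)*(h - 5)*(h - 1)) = h - 1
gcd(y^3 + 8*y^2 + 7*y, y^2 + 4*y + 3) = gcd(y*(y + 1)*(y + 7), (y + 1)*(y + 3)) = y + 1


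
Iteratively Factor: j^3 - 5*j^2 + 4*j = (j - 1)*(j^2 - 4*j) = (j - 4)*(j - 1)*(j)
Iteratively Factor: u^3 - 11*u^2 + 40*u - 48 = (u - 3)*(u^2 - 8*u + 16) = (u - 4)*(u - 3)*(u - 4)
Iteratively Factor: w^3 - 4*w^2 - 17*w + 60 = (w - 5)*(w^2 + w - 12) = (w - 5)*(w - 3)*(w + 4)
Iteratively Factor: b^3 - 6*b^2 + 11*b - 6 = (b - 1)*(b^2 - 5*b + 6) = (b - 2)*(b - 1)*(b - 3)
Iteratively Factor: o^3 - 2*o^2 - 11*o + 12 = (o + 3)*(o^2 - 5*o + 4) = (o - 4)*(o + 3)*(o - 1)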